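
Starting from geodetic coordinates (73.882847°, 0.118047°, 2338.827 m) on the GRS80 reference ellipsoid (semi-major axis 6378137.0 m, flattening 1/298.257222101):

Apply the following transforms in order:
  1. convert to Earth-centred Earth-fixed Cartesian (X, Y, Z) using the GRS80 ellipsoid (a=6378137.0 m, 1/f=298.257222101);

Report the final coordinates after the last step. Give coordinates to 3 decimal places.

start: φ=73.882847°, λ=0.118047°, h=2338.827 m
→ ECEF (a=6378137.000, f=1/298.257222101): X=1776726.0868, Y=3660.6096, Z=6107568.7506

X=1776726.087 m, Y=3660.610 m, Z=6107568.751 m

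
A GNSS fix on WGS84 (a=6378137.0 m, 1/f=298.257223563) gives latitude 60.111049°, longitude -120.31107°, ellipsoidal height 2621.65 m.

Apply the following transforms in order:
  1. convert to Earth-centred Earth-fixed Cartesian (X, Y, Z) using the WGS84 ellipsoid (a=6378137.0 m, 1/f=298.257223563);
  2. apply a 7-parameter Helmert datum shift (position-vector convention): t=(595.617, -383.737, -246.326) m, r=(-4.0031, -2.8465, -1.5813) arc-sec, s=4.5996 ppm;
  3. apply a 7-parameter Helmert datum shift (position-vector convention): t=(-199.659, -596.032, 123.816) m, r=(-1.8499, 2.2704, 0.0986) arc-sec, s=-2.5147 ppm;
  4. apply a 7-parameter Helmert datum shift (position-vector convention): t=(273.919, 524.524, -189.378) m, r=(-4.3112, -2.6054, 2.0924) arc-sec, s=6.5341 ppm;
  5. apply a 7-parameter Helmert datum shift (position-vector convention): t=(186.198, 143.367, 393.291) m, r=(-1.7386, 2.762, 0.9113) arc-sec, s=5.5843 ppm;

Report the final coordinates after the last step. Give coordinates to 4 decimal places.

X=-1607967.1989 m, Y=-2751971.7423 m, Z=5509241.0546 m

start: φ=60.111049°, λ=-120.311070°, h=2621.650 m
→ ECEF (a=6378137.000, f=1/298.257223563): X=-1608809.5218, Y=-2751926.8129, Z=5508925.8623
→ Helmert 7p (PV): X=-1608318.4268, Y=-2752203.9585, Z=5508736.0816
→ Helmert 7p (PV): X=-1608452.0901, Y=-2752744.4330, Z=5508888.4311
→ Helmert 7p (PV): X=-1608230.3413, Y=-2752139.0687, Z=5508772.2680
→ Helmert 7p (PV): X=-1607967.1989, Y=-2751971.7423, Z=5509241.0546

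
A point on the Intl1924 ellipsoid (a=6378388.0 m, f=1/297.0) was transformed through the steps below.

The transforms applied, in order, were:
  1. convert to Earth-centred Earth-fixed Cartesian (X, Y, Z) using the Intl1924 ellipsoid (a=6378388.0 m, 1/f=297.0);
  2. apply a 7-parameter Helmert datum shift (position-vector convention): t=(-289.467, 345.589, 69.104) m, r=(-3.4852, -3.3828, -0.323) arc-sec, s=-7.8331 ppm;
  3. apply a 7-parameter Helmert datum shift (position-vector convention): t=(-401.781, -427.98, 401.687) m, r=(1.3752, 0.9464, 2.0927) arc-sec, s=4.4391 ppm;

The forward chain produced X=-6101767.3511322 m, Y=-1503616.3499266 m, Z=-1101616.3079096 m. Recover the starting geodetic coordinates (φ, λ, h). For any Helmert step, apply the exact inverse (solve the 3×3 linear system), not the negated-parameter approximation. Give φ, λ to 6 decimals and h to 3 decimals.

φ=-10.013401°, λ=-166.156646°, h=1802.720 m

start: X=-6101767.3511, Y=-1503616.3499, Z=-1101616.3079 m
→ Helmert⁻¹: X=-6101348.6795, Y=-1503127.1421, Z=-1102031.0761
→ Helmert⁻¹: X=-6101122.7224, Y=-1503475.4414, Z=-1102034.1567
→ geod (Bowring, a=6378388.000): φ=-10.01340100°, λ=-166.15664600°, h=1802.7200 m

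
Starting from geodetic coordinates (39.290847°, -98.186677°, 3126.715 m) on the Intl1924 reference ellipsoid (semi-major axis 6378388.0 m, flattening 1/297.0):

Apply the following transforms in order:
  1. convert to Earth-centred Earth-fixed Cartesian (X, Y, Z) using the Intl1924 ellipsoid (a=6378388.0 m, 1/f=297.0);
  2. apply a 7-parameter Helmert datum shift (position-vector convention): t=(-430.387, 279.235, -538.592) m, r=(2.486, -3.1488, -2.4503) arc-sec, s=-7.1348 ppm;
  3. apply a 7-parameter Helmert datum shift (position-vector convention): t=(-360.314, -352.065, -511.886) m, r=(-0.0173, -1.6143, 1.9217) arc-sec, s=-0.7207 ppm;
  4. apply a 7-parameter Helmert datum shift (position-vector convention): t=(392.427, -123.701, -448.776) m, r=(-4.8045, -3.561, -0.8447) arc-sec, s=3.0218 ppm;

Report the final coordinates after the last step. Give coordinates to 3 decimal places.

start: φ=39.290847°, λ=-98.186677°, h=3126.715 m
→ ECEF (a=6378388.000, f=1/297.0): X=-704245.3882, Y=-4895187.2948, Z=4019405.3984
→ Helmert 7p (PV): X=-704790.2610, Y=-4894913.2111, Z=4018768.3792
→ Helmert 7p (PV): X=-705135.9151, Y=-4895267.9775, Z=4018248.4915
→ Helmert 7p (PV): X=-704835.0383, Y=-4895309.9865, Z=4017913.7094

X=-704835.038 m, Y=-4895309.987 m, Z=4017913.709 m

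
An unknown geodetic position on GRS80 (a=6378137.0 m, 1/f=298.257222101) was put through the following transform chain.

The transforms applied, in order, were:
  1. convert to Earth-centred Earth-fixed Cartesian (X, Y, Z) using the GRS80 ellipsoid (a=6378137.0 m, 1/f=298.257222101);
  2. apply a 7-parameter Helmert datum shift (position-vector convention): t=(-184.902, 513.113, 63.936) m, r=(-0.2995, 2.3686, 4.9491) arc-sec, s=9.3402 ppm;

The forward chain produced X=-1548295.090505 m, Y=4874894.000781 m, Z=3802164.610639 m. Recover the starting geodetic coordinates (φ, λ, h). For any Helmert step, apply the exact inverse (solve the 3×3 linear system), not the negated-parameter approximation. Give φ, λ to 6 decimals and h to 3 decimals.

start: X=-1548295.0905, Y=4874894.0008, Z=3802164.6106 m
→ Helmert⁻¹: X=-1548022.4340, Y=4874366.9830, Z=3802054.4639
→ geod (Bowring, a=6378137.000): φ=36.81222100°, λ=107.61903100°, h=2210.5390 m

φ=36.812221°, λ=107.619031°, h=2210.539 m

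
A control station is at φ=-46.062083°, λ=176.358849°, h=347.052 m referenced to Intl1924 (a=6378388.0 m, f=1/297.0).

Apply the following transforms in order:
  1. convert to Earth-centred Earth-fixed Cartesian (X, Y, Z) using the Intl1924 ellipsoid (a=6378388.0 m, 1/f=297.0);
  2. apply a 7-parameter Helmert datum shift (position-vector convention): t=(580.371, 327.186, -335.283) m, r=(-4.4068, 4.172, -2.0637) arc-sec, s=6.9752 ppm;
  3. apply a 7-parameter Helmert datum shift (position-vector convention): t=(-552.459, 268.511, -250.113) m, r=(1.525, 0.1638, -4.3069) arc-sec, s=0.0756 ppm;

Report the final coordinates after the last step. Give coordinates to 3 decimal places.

X=-4424941.980 m, Y=282249.276 m, Z=-4570900.210 m

start: φ=-46.062083°, λ=176.358849°, h=347.052 m
→ ECEF (a=6378388.000, f=1/297.0): X=-4424851.3227, Y=281578.7914, Z=-4570371.6705
→ Helmert 7p (PV): X=-4424391.4416, Y=281854.5673, Z=-4570655.3491
→ Helmert 7p (PV): X=-4424941.9796, Y=282249.2755, Z=-4570900.2102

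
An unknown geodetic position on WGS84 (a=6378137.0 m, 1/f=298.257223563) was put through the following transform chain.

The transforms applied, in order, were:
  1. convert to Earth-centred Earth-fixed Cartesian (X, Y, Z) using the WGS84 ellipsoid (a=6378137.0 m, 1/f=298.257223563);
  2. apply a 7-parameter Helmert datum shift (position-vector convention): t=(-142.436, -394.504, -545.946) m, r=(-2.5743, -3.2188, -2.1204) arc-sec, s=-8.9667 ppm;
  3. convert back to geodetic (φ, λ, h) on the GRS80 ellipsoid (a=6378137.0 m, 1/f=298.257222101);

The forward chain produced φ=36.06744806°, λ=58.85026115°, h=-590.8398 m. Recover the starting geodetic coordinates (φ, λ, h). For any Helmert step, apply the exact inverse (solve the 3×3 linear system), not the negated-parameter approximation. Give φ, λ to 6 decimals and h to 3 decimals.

start: φ=36.067448°, λ=58.850261°, h=-590.840 m
→ ECEF (a=6378137.000, f=1/298.257222101): X=2669725.2040, Y=4416980.0634, Z=3733895.9278
→ Helmert⁻¹: X=2669904.4468, Y=4417395.0151, Z=3734488.8269
→ geod (Bowring, a=6378137.000): φ=36.06939100°, λ=58.85094100°, h=120.2270 m

φ=36.069391°, λ=58.850941°, h=120.227 m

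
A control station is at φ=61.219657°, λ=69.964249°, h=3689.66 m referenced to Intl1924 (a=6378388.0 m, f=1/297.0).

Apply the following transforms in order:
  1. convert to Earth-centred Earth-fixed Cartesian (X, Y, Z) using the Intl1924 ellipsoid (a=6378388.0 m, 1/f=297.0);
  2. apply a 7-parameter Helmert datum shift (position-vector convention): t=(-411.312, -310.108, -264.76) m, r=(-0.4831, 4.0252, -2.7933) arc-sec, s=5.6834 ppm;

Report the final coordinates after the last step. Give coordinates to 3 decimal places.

X=1055186.519 m, Y=2893893.238 m, Z=5570262.765 m

start: φ=61.219657°, λ=69.964249°, h=3689.660 m
→ ECEF (a=6378388.000, f=1/297.0): X=1055443.9305, Y=2894188.1439, Z=5570523.2413
→ Helmert 7p (PV): X=1055186.5190, Y=2893893.2385, Z=5570262.7654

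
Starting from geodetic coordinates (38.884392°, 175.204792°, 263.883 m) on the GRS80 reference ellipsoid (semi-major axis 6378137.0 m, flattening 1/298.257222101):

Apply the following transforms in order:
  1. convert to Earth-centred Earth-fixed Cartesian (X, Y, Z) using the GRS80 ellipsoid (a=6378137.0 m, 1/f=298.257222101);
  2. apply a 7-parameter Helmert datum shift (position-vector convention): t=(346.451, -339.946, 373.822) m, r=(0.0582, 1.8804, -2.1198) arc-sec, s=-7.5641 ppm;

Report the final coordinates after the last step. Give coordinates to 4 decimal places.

start: φ=38.884392°, λ=175.204792°, h=263.883 m
→ ECEF (a=6378137.000, f=1/298.257222101): X=-4954198.1507, Y=415598.3731, Z=3982500.5258
→ Helmert 7p (PV): X=-4953773.6486, Y=415305.0741, Z=3982889.5053

X=-4953773.6486 m, Y=415305.0741 m, Z=3982889.5053 m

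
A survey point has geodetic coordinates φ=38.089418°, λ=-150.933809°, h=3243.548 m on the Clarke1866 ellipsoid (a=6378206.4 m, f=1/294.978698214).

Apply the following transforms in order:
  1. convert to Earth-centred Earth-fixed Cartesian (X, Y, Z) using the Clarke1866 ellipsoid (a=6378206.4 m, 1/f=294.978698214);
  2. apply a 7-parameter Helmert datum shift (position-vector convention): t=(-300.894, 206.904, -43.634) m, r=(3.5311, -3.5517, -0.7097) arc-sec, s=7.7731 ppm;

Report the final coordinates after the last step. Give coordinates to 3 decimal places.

start: φ=38.089418°, λ=-150.933809°, h=3243.548 m
→ ECEF (a=6378206.400, f=1/294.978698214): X=-4395635.4542, Y=-2443183.1153, Z=3915066.6379
→ Helmert 7p (PV): X=-4396046.3368, Y=-2443047.1017, Z=3914935.9207

X=-4396046.337 m, Y=-2443047.102 m, Z=3914935.921 m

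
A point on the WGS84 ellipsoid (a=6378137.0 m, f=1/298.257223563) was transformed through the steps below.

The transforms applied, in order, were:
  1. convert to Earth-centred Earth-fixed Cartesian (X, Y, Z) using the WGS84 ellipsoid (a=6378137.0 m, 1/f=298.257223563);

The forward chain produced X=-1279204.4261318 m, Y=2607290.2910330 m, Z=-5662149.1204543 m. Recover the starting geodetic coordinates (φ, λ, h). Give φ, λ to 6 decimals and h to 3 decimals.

φ=-63.002029°, λ=116.133770°, h=2321.296 m

start: X=-1279204.4261, Y=2607290.2910, Z=-5662149.1205 m
→ geod (Bowring, a=6378137.000): φ=-63.00202900°, λ=116.13377000°, h=2321.2960 m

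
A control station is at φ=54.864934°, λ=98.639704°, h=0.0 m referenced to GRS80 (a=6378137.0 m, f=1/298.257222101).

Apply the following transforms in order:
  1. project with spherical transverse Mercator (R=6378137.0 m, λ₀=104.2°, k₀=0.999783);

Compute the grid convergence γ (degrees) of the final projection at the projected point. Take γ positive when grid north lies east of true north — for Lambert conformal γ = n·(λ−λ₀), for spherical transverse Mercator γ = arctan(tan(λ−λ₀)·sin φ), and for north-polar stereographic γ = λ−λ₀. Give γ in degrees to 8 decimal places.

-4.55192489

start: φ=54.864934°, λ=98.639704°, h=0.000 m
→ into tm (λ₀=104.2°): φ=54.86493400°, λ−λ₀=-5.56029600°
convergence γ = -4.55192489°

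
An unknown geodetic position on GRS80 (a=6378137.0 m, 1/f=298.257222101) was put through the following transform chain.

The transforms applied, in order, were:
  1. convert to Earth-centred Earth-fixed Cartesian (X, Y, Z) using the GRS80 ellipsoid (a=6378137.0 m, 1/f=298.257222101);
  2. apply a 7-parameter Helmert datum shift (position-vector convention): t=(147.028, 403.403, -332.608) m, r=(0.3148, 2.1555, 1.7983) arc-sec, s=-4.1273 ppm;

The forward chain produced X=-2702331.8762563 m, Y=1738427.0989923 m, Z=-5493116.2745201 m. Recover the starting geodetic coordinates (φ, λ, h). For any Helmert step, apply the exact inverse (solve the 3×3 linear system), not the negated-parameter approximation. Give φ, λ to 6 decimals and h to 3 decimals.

start: X=-2702331.8763, Y=1738427.0990, Z=-5493116.2745 m
→ Helmert⁻¹: X=-2702417.5042, Y=1738046.0470, Z=-5492837.2303
→ geod (Bowring, a=6378137.000): φ=-59.84158900°, λ=147.25310900°, h=1394.3070 m

φ=-59.841589°, λ=147.253109°, h=1394.307 m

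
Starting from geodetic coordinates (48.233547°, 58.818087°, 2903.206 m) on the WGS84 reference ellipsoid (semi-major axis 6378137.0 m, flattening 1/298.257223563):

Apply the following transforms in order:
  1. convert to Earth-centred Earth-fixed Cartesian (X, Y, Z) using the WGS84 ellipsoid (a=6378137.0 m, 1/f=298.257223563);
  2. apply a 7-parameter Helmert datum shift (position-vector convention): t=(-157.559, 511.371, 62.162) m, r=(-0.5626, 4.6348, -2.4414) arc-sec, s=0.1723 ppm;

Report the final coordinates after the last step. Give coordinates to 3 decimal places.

X=2204766.041 m, Y=3643607.815 m, Z=4736382.302 m

start: φ=48.233547°, λ=58.818087°, h=2903.206 m
→ ECEF (a=6378137.000, f=1/298.257223563): X=2204773.6724, Y=3643108.9941, Z=4736378.8026
→ Helmert 7p (PV): X=2204766.0411, Y=3643607.8153, Z=4736382.3023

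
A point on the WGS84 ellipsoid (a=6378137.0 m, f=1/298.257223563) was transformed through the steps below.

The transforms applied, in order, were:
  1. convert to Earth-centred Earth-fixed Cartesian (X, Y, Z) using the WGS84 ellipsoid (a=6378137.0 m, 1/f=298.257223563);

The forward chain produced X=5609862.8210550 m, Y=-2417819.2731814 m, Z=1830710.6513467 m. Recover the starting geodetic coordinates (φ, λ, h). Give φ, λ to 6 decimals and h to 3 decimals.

φ=16.788972°, λ=-23.315770°, h=773.336 m

start: X=5609862.8211, Y=-2417819.2732, Z=1830710.6513 m
→ geod (Bowring, a=6378137.000): φ=16.78897200°, λ=-23.31577000°, h=773.3360 m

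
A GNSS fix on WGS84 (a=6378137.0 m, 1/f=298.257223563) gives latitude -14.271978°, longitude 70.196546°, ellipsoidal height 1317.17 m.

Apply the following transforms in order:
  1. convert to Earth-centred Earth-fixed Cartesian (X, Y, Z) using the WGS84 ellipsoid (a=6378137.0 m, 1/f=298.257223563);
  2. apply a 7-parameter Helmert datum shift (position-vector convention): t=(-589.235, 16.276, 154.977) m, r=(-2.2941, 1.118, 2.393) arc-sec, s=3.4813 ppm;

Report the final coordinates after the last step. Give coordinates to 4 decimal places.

start: φ=-14.271978°, λ=70.196546°, h=1317.170 m
→ ECEF (a=6378137.000, f=1/298.257223563): X=2095044.7830, Y=5818110.2419, Z=-1562487.0941
→ Helmert 7p (PV): X=2094386.8729, Y=5818153.7002, Z=-1562413.6221

X=2094386.8729 m, Y=5818153.7002 m, Z=-1562413.6221 m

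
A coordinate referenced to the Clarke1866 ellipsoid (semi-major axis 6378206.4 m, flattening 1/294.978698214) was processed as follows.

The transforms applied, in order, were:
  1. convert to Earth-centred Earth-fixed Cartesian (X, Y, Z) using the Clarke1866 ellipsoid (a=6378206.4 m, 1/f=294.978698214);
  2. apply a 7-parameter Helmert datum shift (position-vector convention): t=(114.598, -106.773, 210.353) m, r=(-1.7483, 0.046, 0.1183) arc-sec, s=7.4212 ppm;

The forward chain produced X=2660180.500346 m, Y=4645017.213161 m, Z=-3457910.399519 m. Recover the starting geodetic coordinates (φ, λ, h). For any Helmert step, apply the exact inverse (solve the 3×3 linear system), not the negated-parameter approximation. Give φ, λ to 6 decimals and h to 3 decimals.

φ=-33.040921°, λ=60.202175°, h=869.147 m

start: X=2660180.5003, Y=4645017.2132, Z=-3457910.3995 m
→ Helmert⁻¹: X=2660049.5969, Y=4645117.2989, Z=-3458055.1241
→ geod (Bowring, a=6378206.400): φ=-33.04092100°, λ=60.20217500°, h=869.1470 m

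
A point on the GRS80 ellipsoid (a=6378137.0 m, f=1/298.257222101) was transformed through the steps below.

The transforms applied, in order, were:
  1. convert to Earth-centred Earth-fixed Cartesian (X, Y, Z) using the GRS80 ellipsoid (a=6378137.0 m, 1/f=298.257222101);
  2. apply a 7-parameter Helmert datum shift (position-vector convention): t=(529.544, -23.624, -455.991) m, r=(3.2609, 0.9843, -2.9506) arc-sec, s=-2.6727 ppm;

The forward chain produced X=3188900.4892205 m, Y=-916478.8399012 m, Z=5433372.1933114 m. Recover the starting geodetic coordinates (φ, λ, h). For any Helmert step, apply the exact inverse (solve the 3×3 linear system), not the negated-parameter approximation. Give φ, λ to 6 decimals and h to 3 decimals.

φ=58.766341°, λ=-16.034478°, h=3961.209 m

start: X=3188900.4892, Y=-916478.8399, Z=5433372.1933 m
→ Helmert⁻¹: X=3188366.6442, Y=-916326.1504, Z=5433872.4088
→ geod (Bowring, a=6378137.000): φ=58.76634100°, λ=-16.03447800°, h=3961.2090 m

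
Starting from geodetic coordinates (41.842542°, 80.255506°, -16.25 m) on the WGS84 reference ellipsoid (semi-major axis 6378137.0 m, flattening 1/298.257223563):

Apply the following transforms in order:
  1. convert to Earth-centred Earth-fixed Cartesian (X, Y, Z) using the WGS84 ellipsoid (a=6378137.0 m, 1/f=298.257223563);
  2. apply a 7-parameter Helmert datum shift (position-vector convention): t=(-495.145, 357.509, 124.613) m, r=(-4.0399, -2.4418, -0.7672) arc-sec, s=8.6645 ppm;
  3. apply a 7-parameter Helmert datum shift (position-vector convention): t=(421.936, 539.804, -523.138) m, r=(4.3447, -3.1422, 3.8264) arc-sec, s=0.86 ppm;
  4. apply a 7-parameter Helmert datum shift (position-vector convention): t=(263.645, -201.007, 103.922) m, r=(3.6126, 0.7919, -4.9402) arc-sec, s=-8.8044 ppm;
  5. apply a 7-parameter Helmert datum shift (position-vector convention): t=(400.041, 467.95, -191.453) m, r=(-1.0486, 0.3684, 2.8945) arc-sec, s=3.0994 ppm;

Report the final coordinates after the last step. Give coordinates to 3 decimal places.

X=805907.698 m, Y=4691142.212 m, Z=4232192.603 m

start: φ=41.842542°, λ=80.255506°, h=-16.250 m
→ ECEF (a=6378137.000, f=1/298.257223563): X=805427.9619, Y=4690014.9567, Z=4232579.9710
→ Helmert 7p (PV): X=804907.1336, Y=4690493.0065, Z=4232658.9327
→ Helmert 7p (PV): X=805178.2693, Y=4690962.6205, Z=4232250.4958
→ Helmert 7p (PV): X=805563.4248, Y=4690626.9034, Z=4232396.2227
→ Helmert 7p (PV): X=805907.6984, Y=4691142.2125, Z=4232192.6027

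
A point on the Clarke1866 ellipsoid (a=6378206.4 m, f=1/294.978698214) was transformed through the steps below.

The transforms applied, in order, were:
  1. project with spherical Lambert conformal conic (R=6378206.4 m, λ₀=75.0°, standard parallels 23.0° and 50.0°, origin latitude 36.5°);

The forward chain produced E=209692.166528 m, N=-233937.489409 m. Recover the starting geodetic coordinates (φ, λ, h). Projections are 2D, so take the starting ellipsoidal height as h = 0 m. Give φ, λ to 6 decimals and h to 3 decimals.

φ=34.315674°, λ=77.343540°, h=0.000 m

start: E=209692.1665, N=-233937.4894 m
→ lcc⁻¹: φ=34.31567400°, λ=77.34354000°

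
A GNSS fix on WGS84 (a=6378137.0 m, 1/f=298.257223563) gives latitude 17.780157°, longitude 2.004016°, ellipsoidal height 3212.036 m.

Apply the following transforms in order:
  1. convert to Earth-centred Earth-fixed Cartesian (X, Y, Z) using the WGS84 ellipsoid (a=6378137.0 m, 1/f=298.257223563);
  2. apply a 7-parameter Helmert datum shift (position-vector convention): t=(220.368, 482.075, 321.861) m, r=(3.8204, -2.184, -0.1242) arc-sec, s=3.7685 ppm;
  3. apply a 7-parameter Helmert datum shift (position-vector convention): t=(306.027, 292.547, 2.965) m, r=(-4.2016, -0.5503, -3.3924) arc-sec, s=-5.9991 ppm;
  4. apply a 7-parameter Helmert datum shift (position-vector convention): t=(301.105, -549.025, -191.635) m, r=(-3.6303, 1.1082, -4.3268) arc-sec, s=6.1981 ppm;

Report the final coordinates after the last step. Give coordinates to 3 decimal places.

X=6075568.490 m, Y=212593.452 m, Z=1936394.418 m

start: φ=17.780157°, λ=2.004016°, h=3212.036 m
→ ECEF (a=6378137.000, f=1/298.257223563): X=6074724.0454, Y=212560.3505, Z=1936209.8113
→ Helmert 7p (PV): X=6074946.9327, Y=213003.7064, Z=1936607.2274
→ Helmert 7p (PV): X=6075214.8520, Y=213234.5110, Z=1936610.4431
→ Helmert 7p (PV): X=6075568.4897, Y=212593.4525, Z=1936394.4178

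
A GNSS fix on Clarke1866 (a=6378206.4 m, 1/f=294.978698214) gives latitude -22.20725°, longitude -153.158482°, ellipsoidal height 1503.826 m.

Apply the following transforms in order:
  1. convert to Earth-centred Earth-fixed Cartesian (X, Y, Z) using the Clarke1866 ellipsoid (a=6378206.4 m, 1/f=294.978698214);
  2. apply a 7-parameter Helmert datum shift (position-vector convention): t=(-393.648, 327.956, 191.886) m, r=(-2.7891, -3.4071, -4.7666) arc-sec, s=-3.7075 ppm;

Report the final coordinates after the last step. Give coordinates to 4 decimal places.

start: φ=-22.207250°, λ=-153.158482°, h=1503.826 m
→ ECEF (a=6378206.400, f=1/294.978698214): X=-5272659.1482, Y=-2668209.1500, Z=-2396103.3966
→ Helmert 7p (PV): X=-5273055.3286, Y=-2667781.8553, Z=-2395953.6417

X=-5273055.3286 m, Y=-2667781.8553 m, Z=-2395953.6417 m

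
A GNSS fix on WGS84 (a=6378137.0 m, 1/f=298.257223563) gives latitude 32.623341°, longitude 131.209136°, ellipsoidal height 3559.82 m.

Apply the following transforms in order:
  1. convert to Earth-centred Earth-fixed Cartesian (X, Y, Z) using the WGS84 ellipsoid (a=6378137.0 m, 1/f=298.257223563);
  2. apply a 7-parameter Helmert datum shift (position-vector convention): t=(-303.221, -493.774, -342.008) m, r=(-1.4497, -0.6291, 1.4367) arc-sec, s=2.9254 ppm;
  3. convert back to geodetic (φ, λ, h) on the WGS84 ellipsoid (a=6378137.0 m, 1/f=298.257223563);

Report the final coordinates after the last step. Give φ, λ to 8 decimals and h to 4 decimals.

start: φ=32.623341°, λ=131.209136°, h=3559.820 m
→ ECEF (a=6378137.000, f=1/298.257223563): X=-3544466.0509, Y=4047508.5550, Z=3420770.3975
→ Helmert 7p (PV): X=-3544818.2664, Y=4047025.9755, Z=3420399.1387
→ geod (Bowring, a=6378137.000): φ=32.62115924°, λ=131.21534381°, h=3249.3626 m

φ=32.62115924°, λ=131.21534381°, h=3249.3626 m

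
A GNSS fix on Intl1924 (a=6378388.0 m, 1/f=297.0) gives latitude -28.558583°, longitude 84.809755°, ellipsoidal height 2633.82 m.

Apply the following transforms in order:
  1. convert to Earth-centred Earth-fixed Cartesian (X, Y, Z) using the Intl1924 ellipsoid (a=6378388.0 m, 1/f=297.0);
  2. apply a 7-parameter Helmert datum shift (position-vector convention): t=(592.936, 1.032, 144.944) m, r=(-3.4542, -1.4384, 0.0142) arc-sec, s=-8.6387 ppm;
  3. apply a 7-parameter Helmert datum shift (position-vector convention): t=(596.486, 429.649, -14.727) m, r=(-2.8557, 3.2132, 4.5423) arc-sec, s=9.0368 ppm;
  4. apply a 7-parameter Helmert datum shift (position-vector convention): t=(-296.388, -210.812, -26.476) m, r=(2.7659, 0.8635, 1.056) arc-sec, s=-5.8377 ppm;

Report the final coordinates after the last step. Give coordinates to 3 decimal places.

X=508101.496 m, Y=5586097.215 m, Z=-3032305.194 m

start: φ=-28.558583°, λ=84.809755°, h=2633.820 m
→ ECEF (a=6378388.000, f=1/297.0): X=507402.0028, Y=5585946.0085, Z=-3032322.9561
→ Helmert 7p (PV): X=508011.3168, Y=5585848.0399, Z=-3032241.8223
→ Helmert 7p (PV): X=508442.1459, Y=5586297.3733, Z=-3032369.2007
→ Helmert 7p (PV): X=508101.4956, Y=5586097.2153, Z=-3032305.1943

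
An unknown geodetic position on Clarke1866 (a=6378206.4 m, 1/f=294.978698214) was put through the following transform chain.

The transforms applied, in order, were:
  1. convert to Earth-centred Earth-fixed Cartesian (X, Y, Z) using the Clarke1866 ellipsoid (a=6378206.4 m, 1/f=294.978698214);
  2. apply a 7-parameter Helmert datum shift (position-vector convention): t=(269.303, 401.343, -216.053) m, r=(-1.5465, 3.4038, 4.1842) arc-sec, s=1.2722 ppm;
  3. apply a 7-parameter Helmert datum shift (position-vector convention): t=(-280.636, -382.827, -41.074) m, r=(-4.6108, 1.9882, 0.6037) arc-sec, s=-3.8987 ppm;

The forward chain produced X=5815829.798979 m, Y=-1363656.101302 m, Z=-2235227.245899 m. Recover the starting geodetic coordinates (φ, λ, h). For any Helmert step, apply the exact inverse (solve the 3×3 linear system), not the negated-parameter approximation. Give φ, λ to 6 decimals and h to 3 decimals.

start: X=5815829.7990, Y=-1363656.1013, Z=-2235227.2459 m
→ Helmert⁻¹: X=5816150.6653, Y=-1363245.6476, Z=-2235169.2977
→ Helmert⁻¹: X=5815883.1789, Y=-1363746.4781, Z=-2234864.6521
→ geod (Bowring, a=6378206.400): φ=-20.63988800°, λ=-13.19667000°, h=2463.2870 m

φ=-20.639888°, λ=-13.196670°, h=2463.287 m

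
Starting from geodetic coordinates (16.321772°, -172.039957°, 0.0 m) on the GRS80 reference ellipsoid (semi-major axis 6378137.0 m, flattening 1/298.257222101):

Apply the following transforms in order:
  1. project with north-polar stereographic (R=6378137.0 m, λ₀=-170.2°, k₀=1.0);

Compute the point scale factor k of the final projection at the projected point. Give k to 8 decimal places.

start: φ=16.321772°, λ=-172.039957°, h=0.000 m
→ into stereo (λ₀=-170.2°): φ=16.32177200°, λ−λ₀=-1.83995700°
scale k = 1.56124197

1.56124197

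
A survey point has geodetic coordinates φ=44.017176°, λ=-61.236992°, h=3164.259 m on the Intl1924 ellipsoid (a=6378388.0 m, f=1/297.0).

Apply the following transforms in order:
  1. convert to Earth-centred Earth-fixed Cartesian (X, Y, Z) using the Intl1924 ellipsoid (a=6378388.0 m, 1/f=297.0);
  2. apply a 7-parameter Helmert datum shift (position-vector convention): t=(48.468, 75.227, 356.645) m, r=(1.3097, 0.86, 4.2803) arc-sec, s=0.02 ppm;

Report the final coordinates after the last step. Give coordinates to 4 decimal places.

start: φ=44.017176°, λ=-61.236992°, h=3164.259 m
→ ECEF (a=6378388.000, f=1/297.0): X=2211846.2371, Y=-4029493.6492, Z=4411741.1626
→ Helmert 7p (PV): X=2211996.7616, Y=-4029400.6165, Z=4412063.0880

X=2211996.7616 m, Y=-4029400.6165 m, Z=4412063.0880 m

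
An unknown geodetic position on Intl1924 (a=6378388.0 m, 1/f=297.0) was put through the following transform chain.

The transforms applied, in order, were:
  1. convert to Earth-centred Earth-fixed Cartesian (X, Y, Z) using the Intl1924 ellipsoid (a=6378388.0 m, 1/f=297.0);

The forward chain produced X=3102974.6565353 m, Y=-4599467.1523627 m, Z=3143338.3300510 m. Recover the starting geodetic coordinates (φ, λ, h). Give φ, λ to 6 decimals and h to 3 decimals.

start: X=3102974.6565, Y=-4599467.1524, Z=3143338.3301 m
→ geod (Bowring, a=6378388.000): φ=29.69930200°, λ=-55.99490700°, h=3693.1760 m

φ=29.699302°, λ=-55.994907°, h=3693.176 m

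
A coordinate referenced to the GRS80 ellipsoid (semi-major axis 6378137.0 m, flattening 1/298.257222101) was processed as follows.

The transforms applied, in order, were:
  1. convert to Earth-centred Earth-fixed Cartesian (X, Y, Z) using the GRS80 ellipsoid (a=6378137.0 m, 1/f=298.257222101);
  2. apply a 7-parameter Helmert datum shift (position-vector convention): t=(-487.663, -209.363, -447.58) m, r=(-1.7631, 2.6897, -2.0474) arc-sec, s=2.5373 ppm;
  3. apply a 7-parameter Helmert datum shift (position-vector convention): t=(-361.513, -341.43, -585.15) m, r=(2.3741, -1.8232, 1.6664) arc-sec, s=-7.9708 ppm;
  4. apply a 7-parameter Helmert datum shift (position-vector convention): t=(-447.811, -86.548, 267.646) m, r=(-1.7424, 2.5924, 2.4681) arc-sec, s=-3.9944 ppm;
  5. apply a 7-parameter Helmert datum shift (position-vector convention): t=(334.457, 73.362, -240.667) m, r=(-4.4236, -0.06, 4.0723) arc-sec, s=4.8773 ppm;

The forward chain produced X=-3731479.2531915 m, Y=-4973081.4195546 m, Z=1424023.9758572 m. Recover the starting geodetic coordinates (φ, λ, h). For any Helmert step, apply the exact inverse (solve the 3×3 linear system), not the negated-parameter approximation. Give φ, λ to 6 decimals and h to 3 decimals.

φ=12.993650°, λ=-126.879892°, h=534.114 m

start: X=-3731479.2532, Y=-4973081.4196, Z=1424023.9759 m
→ Helmert⁻¹: X=-3731893.2788, Y=-4973087.3898, Z=1424152.1280
→ Helmert⁻¹: X=-3731537.7728, Y=-4972988.0830, Z=1423801.2616
→ Helmert⁻¹: X=-3731233.5829, Y=-4972639.7491, Z=1424487.9810
→ Helmert⁻¹: X=-3730705.6768, Y=-4972466.9800, Z=1424840.7936
→ geod (Bowring, a=6378137.000): φ=12.99365000°, λ=-126.87989200°, h=534.1140 m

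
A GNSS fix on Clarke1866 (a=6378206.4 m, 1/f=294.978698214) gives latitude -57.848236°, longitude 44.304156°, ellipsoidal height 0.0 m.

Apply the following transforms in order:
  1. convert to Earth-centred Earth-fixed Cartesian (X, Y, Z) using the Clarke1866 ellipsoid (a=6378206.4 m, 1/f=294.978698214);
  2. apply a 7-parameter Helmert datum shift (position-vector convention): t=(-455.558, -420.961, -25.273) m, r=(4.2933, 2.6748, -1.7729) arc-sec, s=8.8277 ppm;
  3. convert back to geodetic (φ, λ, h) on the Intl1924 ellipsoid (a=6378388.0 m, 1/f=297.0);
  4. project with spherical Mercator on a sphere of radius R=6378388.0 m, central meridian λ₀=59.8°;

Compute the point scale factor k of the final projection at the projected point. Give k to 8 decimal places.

start: φ=-57.848236°, λ=44.304156°, h=0.000 m
→ ECEF (a=6378206.400, f=1/294.978698214): X=2434982.2165, Y=2376544.4638, Z=-5376561.8259
→ Helmert 7p (PV): X=2434498.8582, Y=2376235.4642, Z=-5376616.6711
→ geod (Bowring, a=6378388.000): φ=-57.85158095°, λ=44.30611771°, h=-539.0336 m
→ into merc (λ₀=59.8°): φ=-57.85158095°, λ−λ₀=-15.49388229°
scale k = 1.87929559

1.87929559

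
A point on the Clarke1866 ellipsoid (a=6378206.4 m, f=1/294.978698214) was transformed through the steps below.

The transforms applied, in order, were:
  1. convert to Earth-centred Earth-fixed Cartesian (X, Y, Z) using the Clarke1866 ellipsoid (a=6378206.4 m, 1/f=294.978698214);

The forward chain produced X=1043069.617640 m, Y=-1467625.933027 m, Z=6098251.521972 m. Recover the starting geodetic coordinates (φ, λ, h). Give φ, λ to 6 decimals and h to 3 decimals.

start: X=1043069.6176, Y=-1467625.9330, Z=6098251.5220 m
→ geod (Bowring, a=6378206.400): φ=73.65592900°, λ=-54.59786900°, h=195.9630 m

φ=73.655929°, λ=-54.597869°, h=195.963 m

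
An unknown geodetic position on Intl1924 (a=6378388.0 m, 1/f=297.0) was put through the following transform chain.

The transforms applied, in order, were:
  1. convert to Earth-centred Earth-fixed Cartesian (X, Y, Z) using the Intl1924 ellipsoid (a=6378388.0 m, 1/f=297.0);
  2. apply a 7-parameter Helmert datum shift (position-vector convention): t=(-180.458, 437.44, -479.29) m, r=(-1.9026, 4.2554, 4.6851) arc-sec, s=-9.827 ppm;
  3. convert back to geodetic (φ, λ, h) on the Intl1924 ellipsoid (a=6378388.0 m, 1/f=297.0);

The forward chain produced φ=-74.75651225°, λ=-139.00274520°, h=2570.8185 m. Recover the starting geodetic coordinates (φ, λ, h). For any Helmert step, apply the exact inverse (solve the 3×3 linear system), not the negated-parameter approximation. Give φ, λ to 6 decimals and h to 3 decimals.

φ=-74.755311°, λ=-138.987404°, h=2210.794 m

start: φ=-74.756512°, λ=-139.002745°, h=2570.819 m
→ ECEF (a=6378388.000, f=1/297.0): X=-1270201.7344, Y=-1104062.6791, Z=-6134304.1667
→ Helmert⁻¹: X=-1269932.2954, Y=-1104425.5481, Z=-6133921.5413
→ geod (Bowring, a=6378388.000): φ=-74.75531100°, λ=-138.98740400°, h=2210.7940 m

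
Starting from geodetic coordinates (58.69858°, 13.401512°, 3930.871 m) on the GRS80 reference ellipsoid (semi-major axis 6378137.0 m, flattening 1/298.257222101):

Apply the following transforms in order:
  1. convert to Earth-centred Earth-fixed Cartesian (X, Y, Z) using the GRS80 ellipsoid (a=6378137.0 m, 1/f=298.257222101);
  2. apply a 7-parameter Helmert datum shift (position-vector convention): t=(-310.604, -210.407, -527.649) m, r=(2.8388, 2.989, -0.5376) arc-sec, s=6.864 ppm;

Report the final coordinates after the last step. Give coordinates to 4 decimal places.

start: φ=58.698580°, λ=13.401512°, h=3930.871 m
→ ECEF (a=6378137.000, f=1/298.257222101): X=3233359.1632, Y=770384.9766, Z=5429926.4157
→ Helmert 7p (PV): X=3233151.4469, Y=770096.6981, Z=5429399.7853

X=3233151.4469 m, Y=770096.6981 m, Z=5429399.7853 m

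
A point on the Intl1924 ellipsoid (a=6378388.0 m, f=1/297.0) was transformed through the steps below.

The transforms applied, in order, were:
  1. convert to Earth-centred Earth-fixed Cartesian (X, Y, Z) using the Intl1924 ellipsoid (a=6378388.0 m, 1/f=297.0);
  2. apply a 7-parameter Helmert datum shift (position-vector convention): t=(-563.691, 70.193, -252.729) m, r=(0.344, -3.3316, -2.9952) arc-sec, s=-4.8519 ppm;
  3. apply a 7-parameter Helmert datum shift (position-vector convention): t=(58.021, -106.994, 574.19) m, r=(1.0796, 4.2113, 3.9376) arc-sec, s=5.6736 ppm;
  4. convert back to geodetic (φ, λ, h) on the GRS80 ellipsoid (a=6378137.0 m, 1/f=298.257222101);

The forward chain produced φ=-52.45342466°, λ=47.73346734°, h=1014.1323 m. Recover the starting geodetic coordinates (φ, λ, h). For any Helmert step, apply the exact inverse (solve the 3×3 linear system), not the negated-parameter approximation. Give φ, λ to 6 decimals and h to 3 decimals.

start: φ=-52.453425°, λ=47.733467°, h=1014.132 m
→ ECEF (a=6378137.000, f=1/298.257222101): X=2620170.1579, Y=2882910.5262, Z=-5034511.9272
→ Helmert⁻¹: X=2620255.1064, Y=2882924.7889, Z=-5035019.1420
→ Helmert⁻¹: X=2620708.3275, Y=2882898.2421, Z=-5034837.9791
→ geod (Bowring, a=6378388.000): φ=-52.45349000°, λ=47.72748900°, h=1294.0650 m

φ=-52.453490°, λ=47.727489°, h=1294.065 m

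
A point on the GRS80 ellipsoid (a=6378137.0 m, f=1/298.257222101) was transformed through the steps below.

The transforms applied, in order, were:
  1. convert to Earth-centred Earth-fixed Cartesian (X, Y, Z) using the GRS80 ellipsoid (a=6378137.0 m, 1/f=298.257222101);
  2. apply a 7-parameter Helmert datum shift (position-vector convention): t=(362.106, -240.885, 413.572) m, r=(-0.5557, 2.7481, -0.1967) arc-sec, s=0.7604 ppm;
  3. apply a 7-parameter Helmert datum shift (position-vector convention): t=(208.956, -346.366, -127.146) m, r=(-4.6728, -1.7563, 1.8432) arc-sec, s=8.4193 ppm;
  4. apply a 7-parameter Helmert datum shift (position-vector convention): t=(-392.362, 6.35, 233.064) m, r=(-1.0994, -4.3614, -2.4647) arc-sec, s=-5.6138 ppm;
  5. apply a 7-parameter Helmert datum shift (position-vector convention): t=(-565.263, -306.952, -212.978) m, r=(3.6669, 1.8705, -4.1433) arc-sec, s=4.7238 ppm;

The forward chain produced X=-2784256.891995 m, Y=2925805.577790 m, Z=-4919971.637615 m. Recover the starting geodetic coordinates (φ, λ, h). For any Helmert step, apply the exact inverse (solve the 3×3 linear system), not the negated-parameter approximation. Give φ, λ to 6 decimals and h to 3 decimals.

φ=-50.803920°, λ=133.568437°, h=504.824 m

start: X=-2784256.8920, Y=2925805.5778, Z=-4919971.6376 m
→ Helmert⁻¹: X=-2783692.6389, Y=2925955.3280, Z=-4919812.6801
→ Helmert⁻¹: X=-2783454.8965, Y=2925958.3675, Z=-4919998.9137
→ Helmert⁻¹: X=-2783656.1560, Y=2926416.4249, Z=-4919740.3478
→ Helmert⁻¹: X=-2783953.3836, Y=2926665.6852, Z=-4920179.3848
→ geod (Bowring, a=6378137.000): φ=-50.80392000°, λ=133.56843700°, h=504.8240 m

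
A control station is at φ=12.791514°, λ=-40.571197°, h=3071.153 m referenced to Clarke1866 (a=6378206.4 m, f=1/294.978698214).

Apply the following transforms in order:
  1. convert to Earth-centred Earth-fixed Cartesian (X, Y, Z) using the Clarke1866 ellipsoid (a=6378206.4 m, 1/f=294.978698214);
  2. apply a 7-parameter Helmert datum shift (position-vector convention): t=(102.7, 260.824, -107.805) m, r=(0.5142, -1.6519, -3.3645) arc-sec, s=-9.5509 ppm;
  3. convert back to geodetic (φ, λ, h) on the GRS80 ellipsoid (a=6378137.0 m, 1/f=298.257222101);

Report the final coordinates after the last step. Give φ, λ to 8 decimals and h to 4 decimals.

start: φ=12.791514°, λ=-40.571197°, h=3071.153 m
→ ECEF (a=6378206.400, f=1/294.978698214): X=4727694.7261, Y=-4048003.6396, Z=1403515.1183
→ Helmert 7p (PV): X=4727675.0036, Y=-4047784.7677, Z=1403421.6793
→ geod (Bowring, a=6378137.000): φ=12.79008005°, λ=-40.56978456°, h=2954.8148 m

φ=12.79008005°, λ=-40.56978456°, h=2954.8148 m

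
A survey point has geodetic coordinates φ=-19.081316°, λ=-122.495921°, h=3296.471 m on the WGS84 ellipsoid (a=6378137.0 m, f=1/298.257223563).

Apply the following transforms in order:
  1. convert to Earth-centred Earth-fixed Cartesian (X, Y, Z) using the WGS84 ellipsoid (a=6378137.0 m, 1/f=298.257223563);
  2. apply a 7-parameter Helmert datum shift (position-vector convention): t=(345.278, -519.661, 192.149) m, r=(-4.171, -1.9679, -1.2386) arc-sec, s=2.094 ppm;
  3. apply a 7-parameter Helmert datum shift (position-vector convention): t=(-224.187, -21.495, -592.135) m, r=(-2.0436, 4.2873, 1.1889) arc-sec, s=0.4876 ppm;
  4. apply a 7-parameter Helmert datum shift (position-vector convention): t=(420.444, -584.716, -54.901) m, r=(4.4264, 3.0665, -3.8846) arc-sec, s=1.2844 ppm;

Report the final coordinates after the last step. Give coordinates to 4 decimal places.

X=-3240770.5189 m, Y=-5089484.8453 m, Z=-2073269.8856 m

start: φ=-19.081316°, λ=-122.495921°, h=3296.471 m
→ ECEF (a=6378137.000, f=1/298.257223563): X=-3241148.3339, Y=-5088383.1586, Z=-2072935.7137
→ Helmert 7p (PV): X=-3240820.6210, Y=-5088935.9300, Z=-2072675.9327
→ Helmert 7p (PV): X=-3241060.1373, Y=-5088999.1217, Z=-2073151.2971
→ Helmert 7p (PV): X=-3240770.5189, Y=-5089484.8453, Z=-2073269.8856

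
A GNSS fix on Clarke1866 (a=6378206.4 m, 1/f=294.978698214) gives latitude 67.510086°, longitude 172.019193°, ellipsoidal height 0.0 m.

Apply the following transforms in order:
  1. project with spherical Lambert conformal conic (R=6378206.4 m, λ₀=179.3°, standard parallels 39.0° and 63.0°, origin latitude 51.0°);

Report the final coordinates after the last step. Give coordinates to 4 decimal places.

start: φ=67.510086°, λ=172.019193°, h=0.000 m
→ lcc (R=6378206.4, λ₀=179.3°): E=-316928.4528, N=1838866.2846

E=-316928.4528 m, N=1838866.2846 m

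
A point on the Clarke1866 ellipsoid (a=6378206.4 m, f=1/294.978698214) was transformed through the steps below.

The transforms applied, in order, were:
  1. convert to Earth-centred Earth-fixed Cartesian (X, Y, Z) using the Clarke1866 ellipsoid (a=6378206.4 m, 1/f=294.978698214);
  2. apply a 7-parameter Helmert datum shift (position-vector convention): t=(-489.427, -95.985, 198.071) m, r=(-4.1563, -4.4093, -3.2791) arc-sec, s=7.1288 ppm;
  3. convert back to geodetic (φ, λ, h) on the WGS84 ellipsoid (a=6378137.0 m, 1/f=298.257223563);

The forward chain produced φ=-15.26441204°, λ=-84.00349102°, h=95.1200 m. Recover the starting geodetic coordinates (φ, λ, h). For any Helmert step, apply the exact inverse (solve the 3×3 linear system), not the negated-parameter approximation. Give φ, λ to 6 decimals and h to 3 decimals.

start: φ=-15.264412°, λ=-84.003491°, h=95.120 m
→ ECEF (a=6378137.000, f=1/298.257223563): X=642962.4631, Y=-6120966.7596, Z=-1668367.8839
→ Helmert⁻¹: X=643508.9369, Y=-6120783.2856, Z=-1668691.1521
→ geod (Bowring, a=6378206.400): φ=-15.26861800°, λ=-83.99825300°, h=6.3510 m

φ=-15.268618°, λ=-83.998253°, h=6.351 m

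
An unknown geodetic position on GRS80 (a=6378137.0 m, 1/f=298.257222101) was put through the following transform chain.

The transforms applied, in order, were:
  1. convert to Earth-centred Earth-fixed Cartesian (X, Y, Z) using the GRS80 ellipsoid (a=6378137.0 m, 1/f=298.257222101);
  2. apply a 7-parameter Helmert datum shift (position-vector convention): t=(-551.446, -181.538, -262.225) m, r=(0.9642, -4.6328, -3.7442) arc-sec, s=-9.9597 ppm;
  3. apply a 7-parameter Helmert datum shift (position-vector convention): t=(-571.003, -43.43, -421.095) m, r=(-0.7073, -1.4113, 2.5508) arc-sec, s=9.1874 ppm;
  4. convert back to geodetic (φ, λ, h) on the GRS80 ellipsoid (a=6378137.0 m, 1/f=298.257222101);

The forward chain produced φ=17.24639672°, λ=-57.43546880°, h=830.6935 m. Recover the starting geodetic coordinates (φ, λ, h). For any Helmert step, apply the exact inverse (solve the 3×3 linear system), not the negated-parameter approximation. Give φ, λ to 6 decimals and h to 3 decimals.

start: φ=17.246397°, λ=-57.435469°, h=830.694 m
→ ECEF (a=6378137.000, f=1/298.257222101): X=3280065.2851, Y=-5135897.0904, Z=1879139.8225
→ Helmert⁻¹: X=3280555.4945, Y=-5135853.4901, Z=1879503.5919
→ Helmert⁻¹: X=3281275.0638, Y=-5135654.7524, Z=1879734.8471
→ geod (Bowring, a=6378137.000): φ=17.25033300°, λ=-57.42465700°, h=1434.0550 m

φ=17.250333°, λ=-57.424657°, h=1434.055 m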